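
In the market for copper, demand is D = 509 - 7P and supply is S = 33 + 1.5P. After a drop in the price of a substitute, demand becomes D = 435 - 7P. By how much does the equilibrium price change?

Original equilibrium: P* = 56, Q* = 117.
New equilibrium: 435 - 7P = 33 + 1.5P, so 402 = 8.5P and P' = 804/17; Q' = 435 − 7(804/17) = 1767/17.
Change in price: 804/17 − 56 = -148/17.

ΔP = -148/17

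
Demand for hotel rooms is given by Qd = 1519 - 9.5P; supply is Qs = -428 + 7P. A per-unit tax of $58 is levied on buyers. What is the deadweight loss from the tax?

Pre-tax equilibrium: P* = 118, Q* = 398.
Tax on buyers shifts demand to Qd = 1519 − 9.5(P + 58) = 968 - 9.5P.
968 - 9.5P = -428 + 7P gives seller price Ps = 2792/33; buyers pay Pb = 2792/33 + 58 = 4706/33.
New quantity: Q = 1519 − 9.5(4706/33) = 5420/33.
DWL = ½ × 58 × (398 − 5420/33) = 223706/33.

Deadweight loss = 223706/33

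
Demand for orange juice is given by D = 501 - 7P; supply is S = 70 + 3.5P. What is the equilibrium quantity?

Q* = 641/3

Set D = S: 501 - 7P = 70 + 3.5P.
431 = 10.5P, so P* = 862/21.
Q* = 501 − 7(862/21) = 641/3.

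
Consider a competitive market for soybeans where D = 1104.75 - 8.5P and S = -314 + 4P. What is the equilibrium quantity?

Set D = S: 1104.75 - 8.5P = -314 + 4P.
1418.75 = 12.5P, so P* = 113.5.
Q* = 1104.75 − 8.5(113.5) = 140.

Q* = 140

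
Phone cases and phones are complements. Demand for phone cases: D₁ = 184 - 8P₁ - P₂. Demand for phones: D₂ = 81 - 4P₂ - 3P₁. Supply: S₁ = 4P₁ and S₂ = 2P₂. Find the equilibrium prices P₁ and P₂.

Market 1: 184 - 8P₁ - P₂ = 4P₁ → 12P₁ + P₂ = 184.
Market 2: 6P₂ + 3P₁ = 81.
Eliminating P₂: 6×(1) − 1×(2) gives 69P₁ = 1023, so P₁ = 341/23.
Back-substitute into (2): P₂ = (81 − 3×341/23) / 6 = 140/23.

P₁ = 341/23, P₂ = 140/23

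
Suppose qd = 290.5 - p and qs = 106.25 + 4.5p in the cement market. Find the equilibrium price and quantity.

p* = 33.5, q* = 257

Set qd = qs: 290.5 - p = 106.25 + 4.5p.
184.25 = 5.5p, so p* = 33.5.
q* = 290.5 − 1(33.5) = 257.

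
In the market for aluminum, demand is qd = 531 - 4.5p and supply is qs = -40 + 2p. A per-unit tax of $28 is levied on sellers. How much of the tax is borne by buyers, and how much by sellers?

Pre-tax equilibrium: p* = 1142/13, q* = 1764/13.
Tax on sellers shifts supply to qs = -40 + 2(p − 28) = -96 + 2p.
531 - 4.5p = -96 + 2p gives buyer price pb = 1254/13; sellers receive ps = 1254/13 − 28 = 890/13.
New quantity: q = 531 − 4.5(1254/13) = 1260/13.
Buyer burden = 1254/13 − 1142/13 = 112/13; seller burden = 1142/13 − 890/13 = 252/13.

Buyers bear 112/13, sellers bear 252/13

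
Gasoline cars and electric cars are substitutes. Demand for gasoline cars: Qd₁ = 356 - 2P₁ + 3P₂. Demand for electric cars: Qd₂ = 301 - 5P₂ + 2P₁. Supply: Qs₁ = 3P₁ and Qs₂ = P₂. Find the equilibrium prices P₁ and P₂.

P₁ = 126.625, P₂ = 92.375

Market 1: 356 - 2P₁ + 3P₂ = 3P₁ → 5P₁ - 3P₂ = 356.
Market 2: 6P₂ - 2P₁ = 301.
Eliminating P₂: 6×(1) + 3×(2) gives 24P₁ = 3039, so P₁ = 126.625.
Back-substitute into (2): P₂ = (301 + 2×126.625) / 6 = 92.375.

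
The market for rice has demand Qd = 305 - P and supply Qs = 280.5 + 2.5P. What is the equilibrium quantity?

Set Qd = Qs: 305 - P = 280.5 + 2.5P.
24.5 = 3.5P, so P* = 7.
Q* = 305 − 1(7) = 298.

Q* = 298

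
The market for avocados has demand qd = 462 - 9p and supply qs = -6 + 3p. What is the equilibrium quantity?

q* = 111

Set qd = qs: 462 - 9p = -6 + 3p.
468 = 12p, so p* = 39.
q* = 462 − 9(39) = 111.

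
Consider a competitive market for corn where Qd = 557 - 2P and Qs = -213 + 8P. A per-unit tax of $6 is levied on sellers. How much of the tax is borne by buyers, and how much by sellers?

Pre-tax equilibrium: P* = 77, Q* = 403.
Tax on sellers shifts supply to Qs = -213 + 8(P − 6) = -261 + 8P.
557 - 2P = -261 + 8P gives buyer price Pb = 81.8; sellers receive Ps = 81.8 − 6 = 75.8.
New quantity: Q = 557 − 2(81.8) = 393.4.
Buyer burden = 81.8 − 77 = 4.8; seller burden = 77 − 75.8 = 1.2.

Buyers bear $4.8, sellers bear $1.2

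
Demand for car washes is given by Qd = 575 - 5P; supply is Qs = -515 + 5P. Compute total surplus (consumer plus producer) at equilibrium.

Equilibrium: 575 - 5P = -515 + 5P gives P* = 109, Q* = 30.
Demand choke price: P = 115; supply starts at P = 103.
CS = ½(115 − 109)(30) = 90; PS = ½(109 − 103)(30) = 90.

Total surplus = 180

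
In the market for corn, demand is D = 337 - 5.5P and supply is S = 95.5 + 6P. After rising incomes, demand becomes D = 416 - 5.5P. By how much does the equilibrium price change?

ΔP = 158/23

Original equilibrium: P* = 21, Q* = 221.5.
New equilibrium: 416 - 5.5P = 95.5 + 6P, so 320.5 = 11.5P and P' = 641/23; Q' = 416 − 5.5(641/23) = 12085/46.
Change in price: 641/23 − 21 = 158/23.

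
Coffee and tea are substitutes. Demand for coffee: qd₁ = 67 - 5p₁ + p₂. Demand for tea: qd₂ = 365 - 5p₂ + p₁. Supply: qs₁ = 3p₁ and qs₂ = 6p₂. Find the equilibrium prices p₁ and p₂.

Market 1: 67 - 5p₁ + p₂ = 3p₁ → 8p₁ - p₂ = 67.
Market 2: 11p₂ - p₁ = 365.
Eliminating p₂: 11×(1) + 1×(2) gives 87p₁ = 1102, so p₁ = 38/3.
Back-substitute into (2): p₂ = (365 + 1×38/3) / 11 = 103/3.

p₁ = 38/3, p₂ = 103/3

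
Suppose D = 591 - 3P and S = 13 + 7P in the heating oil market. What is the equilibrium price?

Set D = S: 591 - 3P = 13 + 7P.
578 = 10P, so P* = 57.8.
Q* = 591 − 3(57.8) = 417.6.

P* = 57.8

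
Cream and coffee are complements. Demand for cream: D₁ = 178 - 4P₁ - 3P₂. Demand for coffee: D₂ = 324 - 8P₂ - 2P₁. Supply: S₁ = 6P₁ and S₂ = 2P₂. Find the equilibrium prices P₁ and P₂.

Market 1: 178 - 4P₁ - 3P₂ = 6P₁ → 10P₁ + 3P₂ = 178.
Market 2: 10P₂ + 2P₁ = 324.
Eliminating P₂: 10×(1) − 3×(2) gives 94P₁ = 808, so P₁ = 404/47.
Back-substitute into (2): P₂ = (324 − 2×404/47) / 10 = 1442/47.

P₁ = 404/47, P₂ = 1442/47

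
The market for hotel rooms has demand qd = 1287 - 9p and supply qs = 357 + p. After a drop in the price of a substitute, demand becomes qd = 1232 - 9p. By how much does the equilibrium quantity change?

Δq = -5.5

Original equilibrium: p* = 93, q* = 450.
New equilibrium: 1232 - 9p = 357 + p, so 875 = 10p and p' = 87.5; q' = 1232 − 9(87.5) = 444.5.
Change in quantity: 444.5 − 450 = -5.5.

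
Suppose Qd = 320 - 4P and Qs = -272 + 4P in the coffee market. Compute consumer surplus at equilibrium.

Consumer surplus = 72

Equilibrium: 320 - 4P = -272 + 4P gives P* = 74, Q* = 24.
Demand choke price (Qd = 0): P = 80.
CS = ½(80 − 74)(24) = 72.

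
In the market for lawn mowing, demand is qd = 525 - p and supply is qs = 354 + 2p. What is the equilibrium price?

p* = 57

Set qd = qs: 525 - p = 354 + 2p.
171 = 3p, so p* = 57.
q* = 525 − 1(57) = 468.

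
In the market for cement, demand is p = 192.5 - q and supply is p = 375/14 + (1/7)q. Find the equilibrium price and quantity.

p* = 47.5, q* = 145

Set the two price expressions equal: 192.5 - q = 375/14 + (1/7)q.
1160/7 = (8/7)q, so q* = 145.
p* = 192.5 − (1)(145) = 47.5.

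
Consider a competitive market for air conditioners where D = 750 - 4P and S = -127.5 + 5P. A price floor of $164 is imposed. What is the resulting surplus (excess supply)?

Equilibrium price would be P* = 97.5, so the floor at 164 binds.
At P = 164: D = 94, S = 692.5.
Surplus = 692.5 − 94 = 598.5.

Surplus = 598.5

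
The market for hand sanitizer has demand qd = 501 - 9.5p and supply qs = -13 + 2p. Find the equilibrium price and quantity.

Set qd = qs: 501 - 9.5p = -13 + 2p.
514 = 11.5p, so p* = 1028/23.
q* = 501 − 9.5(1028/23) = 1757/23.

p* = 1028/23, q* = 1757/23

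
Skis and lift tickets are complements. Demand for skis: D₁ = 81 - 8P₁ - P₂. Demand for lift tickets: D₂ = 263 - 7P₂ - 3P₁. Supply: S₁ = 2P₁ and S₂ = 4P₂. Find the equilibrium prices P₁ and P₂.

P₁ = 628/107, P₂ = 2387/107

Market 1: 81 - 8P₁ - P₂ = 2P₁ → 10P₁ + P₂ = 81.
Market 2: 11P₂ + 3P₁ = 263.
Eliminating P₂: 11×(1) − 1×(2) gives 107P₁ = 628, so P₁ = 628/107.
Back-substitute into (2): P₂ = (263 − 3×628/107) / 11 = 2387/107.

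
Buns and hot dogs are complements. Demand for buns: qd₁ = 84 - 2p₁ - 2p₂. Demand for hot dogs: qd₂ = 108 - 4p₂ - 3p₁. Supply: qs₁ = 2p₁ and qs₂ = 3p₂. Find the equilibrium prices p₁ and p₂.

p₁ = 186/11, p₂ = 90/11

Market 1: 84 - 2p₁ - 2p₂ = 2p₁ → 4p₁ + 2p₂ = 84.
Market 2: 7p₂ + 3p₁ = 108.
Eliminating p₂: 7×(1) − 2×(2) gives 22p₁ = 372, so p₁ = 186/11.
Back-substitute into (2): p₂ = (108 − 3×186/11) / 7 = 90/11.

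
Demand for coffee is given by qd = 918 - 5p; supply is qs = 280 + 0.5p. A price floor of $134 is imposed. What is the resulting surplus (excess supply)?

Surplus = 99

Equilibrium price would be p* = 116, so the floor at 134 binds.
At p = 134: qd = 248, qs = 347.
Surplus = 347 − 248 = 99.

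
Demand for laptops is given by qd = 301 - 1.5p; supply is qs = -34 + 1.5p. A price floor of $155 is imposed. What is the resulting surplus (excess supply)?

Surplus = 130

Equilibrium price would be p* = 335/3, so the floor at 155 binds.
At p = 155: qd = 68.5, qs = 198.5.
Surplus = 198.5 − 68.5 = 130.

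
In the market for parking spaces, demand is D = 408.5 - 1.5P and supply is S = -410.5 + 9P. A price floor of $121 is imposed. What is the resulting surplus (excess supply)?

Surplus = 451.5

Equilibrium price would be P* = 78, so the floor at 121 binds.
At P = 121: D = 227, S = 678.5.
Surplus = 678.5 − 227 = 451.5.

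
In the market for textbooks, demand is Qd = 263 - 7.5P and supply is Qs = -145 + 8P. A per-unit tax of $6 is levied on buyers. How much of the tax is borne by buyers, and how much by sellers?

Buyers bear 96/31, sellers bear 90/31

Pre-tax equilibrium: P* = 816/31, Q* = 2033/31.
Tax on buyers shifts demand to Qd = 263 − 7.5(P + 6) = 218 - 7.5P.
218 - 7.5P = -145 + 8P gives seller price Ps = 726/31; buyers pay Pb = 726/31 + 6 = 912/31.
New quantity: Q = 263 − 7.5(912/31) = 1313/31.
Buyer burden = 912/31 − 816/31 = 96/31; seller burden = 816/31 − 726/31 = 90/31.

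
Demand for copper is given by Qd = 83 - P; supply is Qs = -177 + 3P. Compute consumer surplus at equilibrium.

Consumer surplus = 162

Equilibrium: 83 - P = -177 + 3P gives P* = 65, Q* = 18.
Demand choke price (Qd = 0): P = 83.
CS = ½(83 − 65)(18) = 162.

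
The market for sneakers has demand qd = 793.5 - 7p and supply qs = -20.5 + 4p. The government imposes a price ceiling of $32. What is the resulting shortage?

Equilibrium price would be p* = 74, so the ceiling at 32 binds.
At p = 32: qd = 793.5 − 7(32) = 569.5, qs = -20.5 + 4(32) = 107.5.
Shortage = 569.5 − 107.5 = 462.

Shortage = 462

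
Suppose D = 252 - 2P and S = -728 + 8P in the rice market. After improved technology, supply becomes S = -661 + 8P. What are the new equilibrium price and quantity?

Original equilibrium: P* = 98, Q* = 56.
New equilibrium: 252 - 2P = -661 + 8P, so 913 = 10P and P' = 91.3; Q' = 252 − 2(91.3) = 69.4.

P' = 91.3, Q' = 69.4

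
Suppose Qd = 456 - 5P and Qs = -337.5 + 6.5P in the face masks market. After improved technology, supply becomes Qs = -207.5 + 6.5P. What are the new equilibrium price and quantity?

P' = 1327/23, Q' = 3853/23

Original equilibrium: P* = 69, Q* = 111.
New equilibrium: 456 - 5P = -207.5 + 6.5P, so 663.5 = 11.5P and P' = 1327/23; Q' = 456 − 5(1327/23) = 3853/23.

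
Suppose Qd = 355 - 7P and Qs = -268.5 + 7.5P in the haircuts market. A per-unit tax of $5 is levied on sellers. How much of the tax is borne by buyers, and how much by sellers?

Buyers bear 75/29, sellers bear 70/29

Pre-tax equilibrium: P* = 43, Q* = 54.
Tax on sellers shifts supply to Qs = -268.5 + 7.5(P − 5) = -306 + 7.5P.
355 - 7P = -306 + 7.5P gives buyer price Pb = 1322/29; sellers receive Ps = 1322/29 − 5 = 1177/29.
New quantity: Q = 355 − 7(1322/29) = 1041/29.
Buyer burden = 1322/29 − 43 = 75/29; seller burden = 43 − 1177/29 = 70/29.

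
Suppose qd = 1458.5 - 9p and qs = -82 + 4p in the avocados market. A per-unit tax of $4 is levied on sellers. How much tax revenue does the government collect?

Pre-tax equilibrium: p* = 118.5, q* = 392.
Tax on sellers shifts supply to qs = -82 + 4(p − 4) = -98 + 4p.
1458.5 - 9p = -98 + 4p gives buyer price pb = 3113/26; sellers receive ps = 3113/26 − 4 = 3009/26.
New quantity: q = 1458.5 − 9(3113/26) = 4952/13.
Revenue = 4 × 4952/13 = 19808/13.

Tax revenue = 19808/13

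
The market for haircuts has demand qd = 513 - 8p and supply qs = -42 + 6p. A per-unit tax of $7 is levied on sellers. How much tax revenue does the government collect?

Pre-tax equilibrium: p* = 555/14, q* = 1371/7.
Tax on sellers shifts supply to qs = -42 + 6(p − 7) = -84 + 6p.
513 - 8p = -84 + 6p gives buyer price pb = 597/14; sellers receive ps = 597/14 − 7 = 499/14.
New quantity: q = 513 − 8(597/14) = 1203/7.
Revenue = 7 × 1203/7 = 1203.

Tax revenue = 1203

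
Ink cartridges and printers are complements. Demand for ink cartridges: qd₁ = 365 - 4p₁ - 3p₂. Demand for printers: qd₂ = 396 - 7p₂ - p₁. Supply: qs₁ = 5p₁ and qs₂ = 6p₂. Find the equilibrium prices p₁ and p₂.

p₁ = 3557/114, p₂ = 3199/114

Market 1: 365 - 4p₁ - 3p₂ = 5p₁ → 9p₁ + 3p₂ = 365.
Market 2: 13p₂ + p₁ = 396.
Eliminating p₂: 13×(1) − 3×(2) gives 114p₁ = 3557, so p₁ = 3557/114.
Back-substitute into (2): p₂ = (396 − 1×3557/114) / 13 = 3199/114.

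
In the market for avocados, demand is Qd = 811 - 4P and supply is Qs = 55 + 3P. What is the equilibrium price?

P* = 108

Set Qd = Qs: 811 - 4P = 55 + 3P.
756 = 7P, so P* = 108.
Q* = 811 − 4(108) = 379.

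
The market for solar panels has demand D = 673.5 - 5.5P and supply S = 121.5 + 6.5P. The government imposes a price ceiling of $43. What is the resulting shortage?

Shortage = 36

Equilibrium price would be P* = 46, so the ceiling at 43 binds.
At P = 43: D = 673.5 − 5.5(43) = 437, S = 121.5 + 6.5(43) = 401.
Shortage = 437 − 401 = 36.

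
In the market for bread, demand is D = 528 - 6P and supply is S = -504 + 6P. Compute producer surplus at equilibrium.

Producer surplus = 12

Equilibrium: 528 - 6P = -504 + 6P gives P* = 86, Q* = 12.
Supply starts at P = 84 (where S = 0).
PS = ½(86 − 84)(12) = 12.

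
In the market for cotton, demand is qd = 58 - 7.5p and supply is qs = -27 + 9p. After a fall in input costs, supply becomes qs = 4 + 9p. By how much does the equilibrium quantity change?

Δq = 155/11

Original equilibrium: p* = 170/33, q* = 213/11.
New equilibrium: 58 - 7.5p = 4 + 9p, so 54 = 16.5p and p' = 36/11; q' = 58 − 7.5(36/11) = 368/11.
Change in quantity: 368/11 − 213/11 = 155/11.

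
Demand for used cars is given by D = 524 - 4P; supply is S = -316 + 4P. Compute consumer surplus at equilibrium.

Consumer surplus = 1352

Equilibrium: 524 - 4P = -316 + 4P gives P* = 105, Q* = 104.
Demand choke price (D = 0): P = 131.
CS = ½(131 − 105)(104) = 1352.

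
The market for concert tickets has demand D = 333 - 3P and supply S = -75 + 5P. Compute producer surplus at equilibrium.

Equilibrium: 333 - 3P = -75 + 5P gives P* = 51, Q* = 180.
Supply starts at P = 15 (where S = 0).
PS = ½(51 − 15)(180) = 3240.

Producer surplus = 3240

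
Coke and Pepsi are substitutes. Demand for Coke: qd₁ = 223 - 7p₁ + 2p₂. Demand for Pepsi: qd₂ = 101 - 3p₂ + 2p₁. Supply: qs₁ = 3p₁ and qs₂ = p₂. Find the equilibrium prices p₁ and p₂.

p₁ = 547/18, p₂ = 364/9

Market 1: 223 - 7p₁ + 2p₂ = 3p₁ → 10p₁ - 2p₂ = 223.
Market 2: 4p₂ - 2p₁ = 101.
Eliminating p₂: 4×(1) + 2×(2) gives 36p₁ = 1094, so p₁ = 547/18.
Back-substitute into (2): p₂ = (101 + 2×547/18) / 4 = 364/9.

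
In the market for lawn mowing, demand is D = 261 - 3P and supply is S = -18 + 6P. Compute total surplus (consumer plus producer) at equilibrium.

Total surplus = 7056

Equilibrium: 261 - 3P = -18 + 6P gives P* = 31, Q* = 168.
Demand choke price: P = 87; supply starts at P = 3.
CS = ½(87 − 31)(168) = 4704; PS = ½(31 − 3)(168) = 2352.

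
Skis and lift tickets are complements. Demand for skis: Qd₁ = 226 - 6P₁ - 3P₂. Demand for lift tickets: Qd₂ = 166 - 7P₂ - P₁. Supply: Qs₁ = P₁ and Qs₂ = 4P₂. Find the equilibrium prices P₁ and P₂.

Market 1: 226 - 6P₁ - 3P₂ = P₁ → 7P₁ + 3P₂ = 226.
Market 2: 11P₂ + P₁ = 166.
Eliminating P₂: 11×(1) − 3×(2) gives 74P₁ = 1988, so P₁ = 994/37.
Back-substitute into (2): P₂ = (166 − 1×994/37) / 11 = 468/37.

P₁ = 994/37, P₂ = 468/37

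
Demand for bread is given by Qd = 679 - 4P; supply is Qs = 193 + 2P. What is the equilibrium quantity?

Q* = 355

Set Qd = Qs: 679 - 4P = 193 + 2P.
486 = 6P, so P* = 81.
Q* = 679 − 4(81) = 355.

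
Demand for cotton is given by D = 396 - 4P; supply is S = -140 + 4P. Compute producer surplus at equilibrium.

Producer surplus = 2048

Equilibrium: 396 - 4P = -140 + 4P gives P* = 67, Q* = 128.
Supply starts at P = 35 (where S = 0).
PS = ½(67 − 35)(128) = 2048.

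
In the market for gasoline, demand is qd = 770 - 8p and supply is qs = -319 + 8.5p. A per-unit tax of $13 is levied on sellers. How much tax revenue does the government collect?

Tax revenue = 80834/33

Pre-tax equilibrium: p* = 66, q* = 242.
Tax on sellers shifts supply to qs = -319 + 8.5(p − 13) = -429.5 + 8.5p.
770 - 8p = -429.5 + 8.5p gives buyer price pb = 2399/33; sellers receive ps = 2399/33 − 13 = 1970/33.
New quantity: q = 770 − 8(2399/33) = 6218/33.
Revenue = 13 × 6218/33 = 80834/33.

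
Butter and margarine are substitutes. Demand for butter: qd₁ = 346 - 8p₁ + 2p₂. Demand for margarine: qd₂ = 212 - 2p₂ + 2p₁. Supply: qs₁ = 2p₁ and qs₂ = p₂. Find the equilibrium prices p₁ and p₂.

p₁ = 731/13, p₂ = 1406/13

Market 1: 346 - 8p₁ + 2p₂ = 2p₁ → 10p₁ - 2p₂ = 346.
Market 2: 3p₂ - 2p₁ = 212.
Eliminating p₂: 3×(1) + 2×(2) gives 26p₁ = 1462, so p₁ = 731/13.
Back-substitute into (2): p₂ = (212 + 2×731/13) / 3 = 1406/13.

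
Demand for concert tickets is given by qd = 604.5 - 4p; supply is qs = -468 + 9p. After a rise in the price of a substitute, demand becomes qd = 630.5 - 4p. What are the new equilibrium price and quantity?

Original equilibrium: p* = 82.5, q* = 274.5.
New equilibrium: 630.5 - 4p = -468 + 9p, so 1098.5 = 13p and p' = 84.5; q' = 630.5 − 4(84.5) = 292.5.

p' = 84.5, q' = 292.5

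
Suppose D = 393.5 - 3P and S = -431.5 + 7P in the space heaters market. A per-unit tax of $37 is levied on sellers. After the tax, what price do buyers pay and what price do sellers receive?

Buyers pay $108.4, sellers receive $71.4

Pre-tax equilibrium: P* = 82.5, Q* = 146.
Tax on sellers shifts supply to S = -431.5 + 7(P − 37) = -690.5 + 7P.
393.5 - 3P = -690.5 + 7P gives buyer price Pb = 108.4; sellers receive Ps = 108.4 − 37 = 71.4.
New quantity: Q = 393.5 − 3(108.4) = 68.3.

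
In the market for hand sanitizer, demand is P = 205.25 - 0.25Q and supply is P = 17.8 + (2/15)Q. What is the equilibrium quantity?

Q* = 489

Set the two price expressions equal: 205.25 - 0.25Q = 17.8 + (2/15)Q.
187.45 = (23/60)Q, so Q* = 489.
P* = 205.25 − (0.25)(489) = 83.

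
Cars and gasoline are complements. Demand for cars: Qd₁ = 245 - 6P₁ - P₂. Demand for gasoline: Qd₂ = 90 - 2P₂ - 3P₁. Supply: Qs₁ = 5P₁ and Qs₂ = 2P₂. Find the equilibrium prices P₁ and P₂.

P₁ = 890/41, P₂ = 255/41

Market 1: 245 - 6P₁ - P₂ = 5P₁ → 11P₁ + P₂ = 245.
Market 2: 4P₂ + 3P₁ = 90.
Eliminating P₂: 4×(1) − 1×(2) gives 41P₁ = 890, so P₁ = 890/41.
Back-substitute into (2): P₂ = (90 − 3×890/41) / 4 = 255/41.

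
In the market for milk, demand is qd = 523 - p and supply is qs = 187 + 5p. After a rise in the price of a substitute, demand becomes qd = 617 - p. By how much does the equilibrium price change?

Δp = 47/3

Original equilibrium: p* = 56, q* = 467.
New equilibrium: 617 - p = 187 + 5p, so 430 = 6p and p' = 215/3; q' = 617 − 1(215/3) = 1636/3.
Change in price: 215/3 − 56 = 47/3.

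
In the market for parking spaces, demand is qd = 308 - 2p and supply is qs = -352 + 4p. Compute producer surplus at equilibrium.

Producer surplus = 968

Equilibrium: 308 - 2p = -352 + 4p gives p* = 110, q* = 88.
Supply starts at p = 88 (where qs = 0).
PS = ½(110 − 88)(88) = 968.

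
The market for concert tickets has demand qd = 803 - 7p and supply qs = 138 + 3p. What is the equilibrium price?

Set qd = qs: 803 - 7p = 138 + 3p.
665 = 10p, so p* = 66.5.
q* = 803 − 7(66.5) = 337.5.

p* = 66.5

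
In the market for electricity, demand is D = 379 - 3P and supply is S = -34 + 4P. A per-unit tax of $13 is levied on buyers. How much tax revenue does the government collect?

Tax revenue = 16354/7

Pre-tax equilibrium: P* = 59, Q* = 202.
Tax on buyers shifts demand to D = 379 − 3(P + 13) = 340 - 3P.
340 - 3P = -34 + 4P gives seller price Ps = 374/7; buyers pay Pb = 374/7 + 13 = 465/7.
New quantity: Q = 379 − 3(465/7) = 1258/7.
Revenue = 13 × 1258/7 = 16354/7.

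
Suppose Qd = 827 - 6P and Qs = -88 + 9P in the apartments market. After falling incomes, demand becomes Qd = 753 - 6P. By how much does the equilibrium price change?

ΔP = -74/15

Original equilibrium: P* = 61, Q* = 461.
New equilibrium: 753 - 6P = -88 + 9P, so 841 = 15P and P' = 841/15; Q' = 753 − 6(841/15) = 416.6.
Change in price: 841/15 − 61 = -74/15.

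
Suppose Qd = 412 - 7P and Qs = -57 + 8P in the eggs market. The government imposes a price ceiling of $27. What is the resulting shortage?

Equilibrium price would be P* = 469/15, so the ceiling at 27 binds.
At P = 27: Qd = 412 − 7(27) = 223, Qs = -57 + 8(27) = 159.
Shortage = 223 − 159 = 64.

Shortage = 64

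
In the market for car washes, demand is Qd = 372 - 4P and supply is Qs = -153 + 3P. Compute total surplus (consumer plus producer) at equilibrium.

Total surplus = 1512

Equilibrium: 372 - 4P = -153 + 3P gives P* = 75, Q* = 72.
Demand choke price: P = 93; supply starts at P = 51.
CS = ½(93 − 75)(72) = 648; PS = ½(75 − 51)(72) = 864.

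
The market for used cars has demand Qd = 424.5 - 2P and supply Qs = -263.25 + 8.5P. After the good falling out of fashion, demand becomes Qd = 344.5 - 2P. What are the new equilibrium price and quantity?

Original equilibrium: P* = 65.5, Q* = 293.5.
New equilibrium: 344.5 - 2P = -263.25 + 8.5P, so 607.75 = 10.5P and P' = 2431/42; Q' = 344.5 − 2(2431/42) = 9607/42.

P' = 2431/42, Q' = 9607/42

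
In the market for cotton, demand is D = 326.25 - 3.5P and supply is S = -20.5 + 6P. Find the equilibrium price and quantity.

P* = 36.5, Q* = 198.5

Set D = S: 326.25 - 3.5P = -20.5 + 6P.
346.75 = 9.5P, so P* = 36.5.
Q* = 326.25 − 3.5(36.5) = 198.5.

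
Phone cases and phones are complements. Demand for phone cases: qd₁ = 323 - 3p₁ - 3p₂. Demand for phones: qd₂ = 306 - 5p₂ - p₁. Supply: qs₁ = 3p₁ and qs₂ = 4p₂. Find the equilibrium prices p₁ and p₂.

Market 1: 323 - 3p₁ - 3p₂ = 3p₁ → 6p₁ + 3p₂ = 323.
Market 2: 9p₂ + p₁ = 306.
Eliminating p₂: 9×(1) − 3×(2) gives 51p₁ = 1989, so p₁ = 39.
Back-substitute into (2): p₂ = (306 − 1×39) / 9 = 89/3.

p₁ = 39, p₂ = 89/3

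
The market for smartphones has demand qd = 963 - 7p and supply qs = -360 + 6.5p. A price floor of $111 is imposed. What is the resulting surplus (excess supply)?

Equilibrium price would be p* = 98, so the floor at 111 binds.
At p = 111: qd = 186, qs = 361.5.
Surplus = 361.5 − 186 = 175.5.

Surplus = 175.5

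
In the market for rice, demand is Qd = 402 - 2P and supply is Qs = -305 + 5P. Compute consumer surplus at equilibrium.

Consumer surplus = 10000

Equilibrium: 402 - 2P = -305 + 5P gives P* = 101, Q* = 200.
Demand choke price (Qd = 0): P = 201.
CS = ½(201 − 101)(200) = 10000.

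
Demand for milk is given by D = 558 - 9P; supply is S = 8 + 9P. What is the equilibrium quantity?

Q* = 283

Set D = S: 558 - 9P = 8 + 9P.
550 = 18P, so P* = 275/9.
Q* = 558 − 9(275/9) = 283.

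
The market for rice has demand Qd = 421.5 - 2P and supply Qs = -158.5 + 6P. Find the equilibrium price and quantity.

Set Qd = Qs: 421.5 - 2P = -158.5 + 6P.
580 = 8P, so P* = 72.5.
Q* = 421.5 − 2(72.5) = 276.5.

P* = 72.5, Q* = 276.5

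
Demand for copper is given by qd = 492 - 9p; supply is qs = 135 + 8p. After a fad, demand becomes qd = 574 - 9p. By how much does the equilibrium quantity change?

Original equilibrium: p* = 21, q* = 303.
New equilibrium: 574 - 9p = 135 + 8p, so 439 = 17p and p' = 439/17; q' = 574 − 9(439/17) = 5807/17.
Change in quantity: 5807/17 − 303 = 656/17.

Δq = 656/17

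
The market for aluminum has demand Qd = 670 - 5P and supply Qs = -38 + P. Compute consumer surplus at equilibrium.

Consumer surplus = 640

Equilibrium: 670 - 5P = -38 + P gives P* = 118, Q* = 80.
Demand choke price (Qd = 0): P = 134.
CS = ½(134 − 118)(80) = 640.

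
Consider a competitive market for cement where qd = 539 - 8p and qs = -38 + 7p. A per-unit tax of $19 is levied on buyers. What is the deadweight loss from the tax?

Pre-tax equilibrium: p* = 577/15, q* = 3469/15.
Tax on buyers shifts demand to qd = 539 − 8(p + 19) = 387 - 8p.
387 - 8p = -38 + 7p gives seller price ps = 85/3; buyers pay pb = 85/3 + 19 = 142/3.
New quantity: q = 539 − 8(142/3) = 481/3.
DWL = ½ × 19 × (3469/15 − 481/3) = 10108/15.

Deadweight loss = 10108/15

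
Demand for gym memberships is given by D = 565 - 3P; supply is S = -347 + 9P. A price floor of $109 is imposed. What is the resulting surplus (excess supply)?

Surplus = 396

Equilibrium price would be P* = 76, so the floor at 109 binds.
At P = 109: D = 238, S = 634.
Surplus = 634 − 238 = 396.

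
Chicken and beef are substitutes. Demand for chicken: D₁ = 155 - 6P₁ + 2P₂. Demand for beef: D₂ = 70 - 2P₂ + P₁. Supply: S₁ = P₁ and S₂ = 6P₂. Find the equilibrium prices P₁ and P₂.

P₁ = 230/9, P₂ = 215/18

Market 1: 155 - 6P₁ + 2P₂ = P₁ → 7P₁ - 2P₂ = 155.
Market 2: 8P₂ - P₁ = 70.
Eliminating P₂: 8×(1) + 2×(2) gives 54P₁ = 1380, so P₁ = 230/9.
Back-substitute into (2): P₂ = (70 + 1×230/9) / 8 = 215/18.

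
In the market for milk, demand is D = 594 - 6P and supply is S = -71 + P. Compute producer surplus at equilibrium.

Producer surplus = 288

Equilibrium: 594 - 6P = -71 + P gives P* = 95, Q* = 24.
Supply starts at P = 71 (where S = 0).
PS = ½(95 − 71)(24) = 288.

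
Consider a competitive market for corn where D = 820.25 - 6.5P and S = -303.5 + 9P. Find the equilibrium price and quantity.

Set D = S: 820.25 - 6.5P = -303.5 + 9P.
1123.75 = 15.5P, so P* = 72.5.
Q* = 820.25 − 6.5(72.5) = 349.

P* = 72.5, Q* = 349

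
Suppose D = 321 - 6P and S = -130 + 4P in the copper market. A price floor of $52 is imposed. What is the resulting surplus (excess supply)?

Equilibrium price would be P* = 45.1, so the floor at 52 binds.
At P = 52: D = 9, S = 78.
Surplus = 78 − 9 = 69.

Surplus = 69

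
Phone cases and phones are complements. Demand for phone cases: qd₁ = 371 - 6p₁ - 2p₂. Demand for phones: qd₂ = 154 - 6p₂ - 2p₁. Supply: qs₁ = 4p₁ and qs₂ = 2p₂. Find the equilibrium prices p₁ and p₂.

Market 1: 371 - 6p₁ - 2p₂ = 4p₁ → 10p₁ + 2p₂ = 371.
Market 2: 8p₂ + 2p₁ = 154.
Eliminating p₂: 8×(1) − 2×(2) gives 76p₁ = 2660, so p₁ = 35.
Back-substitute into (2): p₂ = (154 − 2×35) / 8 = 10.5.

p₁ = 35, p₂ = 10.5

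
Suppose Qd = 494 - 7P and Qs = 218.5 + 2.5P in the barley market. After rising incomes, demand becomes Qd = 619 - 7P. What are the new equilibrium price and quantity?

P' = 801/19, Q' = 6154/19

Original equilibrium: P* = 29, Q* = 291.
New equilibrium: 619 - 7P = 218.5 + 2.5P, so 400.5 = 9.5P and P' = 801/19; Q' = 619 − 7(801/19) = 6154/19.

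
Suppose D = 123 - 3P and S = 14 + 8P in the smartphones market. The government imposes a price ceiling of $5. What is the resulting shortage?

Shortage = 54

Equilibrium price would be P* = 109/11, so the ceiling at 5 binds.
At P = 5: D = 123 − 3(5) = 108, S = 14 + 8(5) = 54.
Shortage = 108 − 54 = 54.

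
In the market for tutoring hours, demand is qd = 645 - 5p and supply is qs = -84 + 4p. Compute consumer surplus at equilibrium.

Equilibrium: 645 - 5p = -84 + 4p gives p* = 81, q* = 240.
Demand choke price (qd = 0): p = 129.
CS = ½(129 − 81)(240) = 5760.

Consumer surplus = 5760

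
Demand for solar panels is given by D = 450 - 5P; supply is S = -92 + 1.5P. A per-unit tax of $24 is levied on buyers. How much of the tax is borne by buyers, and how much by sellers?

Buyers bear 72/13, sellers bear 240/13

Pre-tax equilibrium: P* = 1084/13, Q* = 430/13.
Tax on buyers shifts demand to D = 450 − 5(P + 24) = 330 - 5P.
330 - 5P = -92 + 1.5P gives seller price Ps = 844/13; buyers pay Pb = 844/13 + 24 = 1156/13.
New quantity: Q = 450 − 5(1156/13) = 70/13.
Buyer burden = 1156/13 − 1084/13 = 72/13; seller burden = 1084/13 − 844/13 = 240/13.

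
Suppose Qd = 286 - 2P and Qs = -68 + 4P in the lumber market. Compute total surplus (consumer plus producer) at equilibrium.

Total surplus = 10584

Equilibrium: 286 - 2P = -68 + 4P gives P* = 59, Q* = 168.
Demand choke price: P = 143; supply starts at P = 17.
CS = ½(143 − 59)(168) = 7056; PS = ½(59 − 17)(168) = 3528.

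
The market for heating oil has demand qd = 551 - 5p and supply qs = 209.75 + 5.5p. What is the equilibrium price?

p* = 32.5

Set qd = qs: 551 - 5p = 209.75 + 5.5p.
341.25 = 10.5p, so p* = 32.5.
q* = 551 − 5(32.5) = 388.5.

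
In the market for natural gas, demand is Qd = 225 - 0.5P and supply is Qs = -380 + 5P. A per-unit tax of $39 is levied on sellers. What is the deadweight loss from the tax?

Deadweight loss = 7605/22

Pre-tax equilibrium: P* = 110, Q* = 170.
Tax on sellers shifts supply to Qs = -380 + 5(P − 39) = -575 + 5P.
225 - 0.5P = -575 + 5P gives buyer price Pb = 1600/11; sellers receive Ps = 1600/11 − 39 = 1171/11.
New quantity: Q = 225 − 0.5(1600/11) = 1675/11.
DWL = ½ × 39 × (170 − 1675/11) = 7605/22.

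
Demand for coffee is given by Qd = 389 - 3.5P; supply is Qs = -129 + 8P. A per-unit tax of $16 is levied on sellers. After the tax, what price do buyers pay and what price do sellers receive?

Buyers pay 1292/23, sellers receive 924/23

Pre-tax equilibrium: P* = 1036/23, Q* = 5321/23.
Tax on sellers shifts supply to Qs = -129 + 8(P − 16) = -257 + 8P.
389 - 3.5P = -257 + 8P gives buyer price Pb = 1292/23; sellers receive Ps = 1292/23 − 16 = 924/23.
New quantity: Q = 389 − 3.5(1292/23) = 4425/23.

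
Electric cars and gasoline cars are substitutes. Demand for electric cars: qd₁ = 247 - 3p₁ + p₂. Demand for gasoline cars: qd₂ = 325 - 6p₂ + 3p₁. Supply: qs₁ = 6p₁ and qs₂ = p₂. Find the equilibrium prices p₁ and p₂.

p₁ = 1027/30, p₂ = 61.1

Market 1: 247 - 3p₁ + p₂ = 6p₁ → 9p₁ - p₂ = 247.
Market 2: 7p₂ - 3p₁ = 325.
Eliminating p₂: 7×(1) + 1×(2) gives 60p₁ = 2054, so p₁ = 1027/30.
Back-substitute into (2): p₂ = (325 + 3×1027/30) / 7 = 61.1.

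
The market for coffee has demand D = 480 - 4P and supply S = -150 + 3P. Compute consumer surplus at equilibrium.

Equilibrium: 480 - 4P = -150 + 3P gives P* = 90, Q* = 120.
Demand choke price (D = 0): P = 120.
CS = ½(120 − 90)(120) = 1800.

Consumer surplus = 1800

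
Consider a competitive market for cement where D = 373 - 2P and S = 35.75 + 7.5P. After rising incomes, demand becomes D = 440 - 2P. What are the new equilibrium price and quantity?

Original equilibrium: P* = 35.5, Q* = 302.
New equilibrium: 440 - 2P = 35.75 + 7.5P, so 404.25 = 9.5P and P' = 1617/38; Q' = 440 − 2(1617/38) = 6743/19.

P' = 1617/38, Q' = 6743/19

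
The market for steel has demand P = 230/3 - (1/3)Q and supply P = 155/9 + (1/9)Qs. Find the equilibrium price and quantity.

P* = 385/12, Q* = 133.75

Set the two price expressions equal: 230/3 - (1/3)Q = 155/9 + (1/9)Q.
535/9 = (4/9)Q, so Q* = 133.75.
P* = 230/3 − (1/3)(133.75) = 385/12.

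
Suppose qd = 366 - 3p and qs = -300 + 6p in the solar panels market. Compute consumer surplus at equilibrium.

Equilibrium: 366 - 3p = -300 + 6p gives p* = 74, q* = 144.
Demand choke price (qd = 0): p = 122.
CS = ½(122 − 74)(144) = 3456.

Consumer surplus = 3456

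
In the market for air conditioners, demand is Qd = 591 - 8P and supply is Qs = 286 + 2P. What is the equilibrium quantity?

Set Qd = Qs: 591 - 8P = 286 + 2P.
305 = 10P, so P* = 30.5.
Q* = 591 − 8(30.5) = 347.

Q* = 347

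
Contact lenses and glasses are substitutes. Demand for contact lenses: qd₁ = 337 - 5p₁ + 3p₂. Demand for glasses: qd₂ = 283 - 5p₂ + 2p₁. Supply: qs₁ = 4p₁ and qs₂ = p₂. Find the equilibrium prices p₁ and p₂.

p₁ = 59.8125, p₂ = 3221/48

Market 1: 337 - 5p₁ + 3p₂ = 4p₁ → 9p₁ - 3p₂ = 337.
Market 2: 6p₂ - 2p₁ = 283.
Eliminating p₂: 6×(1) + 3×(2) gives 48p₁ = 2871, so p₁ = 59.8125.
Back-substitute into (2): p₂ = (283 + 2×59.8125) / 6 = 3221/48.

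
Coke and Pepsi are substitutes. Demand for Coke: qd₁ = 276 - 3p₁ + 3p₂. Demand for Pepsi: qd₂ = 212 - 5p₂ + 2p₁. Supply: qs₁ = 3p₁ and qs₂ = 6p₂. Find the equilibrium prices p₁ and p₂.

p₁ = 61.2, p₂ = 30.4

Market 1: 276 - 3p₁ + 3p₂ = 3p₁ → 6p₁ - 3p₂ = 276.
Market 2: 11p₂ - 2p₁ = 212.
Eliminating p₂: 11×(1) + 3×(2) gives 60p₁ = 3672, so p₁ = 61.2.
Back-substitute into (2): p₂ = (212 + 2×61.2) / 11 = 30.4.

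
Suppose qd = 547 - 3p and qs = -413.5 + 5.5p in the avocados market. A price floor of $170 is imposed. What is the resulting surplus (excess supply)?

Equilibrium price would be p* = 113, so the floor at 170 binds.
At p = 170: qd = 37, qs = 521.5.
Surplus = 521.5 − 37 = 484.5.

Surplus = 484.5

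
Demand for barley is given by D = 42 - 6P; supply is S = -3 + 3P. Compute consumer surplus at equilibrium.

Equilibrium: 42 - 6P = -3 + 3P gives P* = 5, Q* = 12.
Demand choke price (D = 0): P = 7.
CS = ½(7 − 5)(12) = 12.

Consumer surplus = 12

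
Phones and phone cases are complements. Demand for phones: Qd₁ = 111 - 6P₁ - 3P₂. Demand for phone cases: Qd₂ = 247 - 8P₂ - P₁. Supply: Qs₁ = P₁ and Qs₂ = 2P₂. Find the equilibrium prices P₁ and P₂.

P₁ = 369/67, P₂ = 1618/67

Market 1: 111 - 6P₁ - 3P₂ = P₁ → 7P₁ + 3P₂ = 111.
Market 2: 10P₂ + P₁ = 247.
Eliminating P₂: 10×(1) − 3×(2) gives 67P₁ = 369, so P₁ = 369/67.
Back-substitute into (2): P₂ = (247 − 1×369/67) / 10 = 1618/67.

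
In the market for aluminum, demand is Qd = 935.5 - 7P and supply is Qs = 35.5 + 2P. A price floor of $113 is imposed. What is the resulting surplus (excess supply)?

Surplus = 117

Equilibrium price would be P* = 100, so the floor at 113 binds.
At P = 113: Qd = 144.5, Qs = 261.5.
Surplus = 261.5 − 144.5 = 117.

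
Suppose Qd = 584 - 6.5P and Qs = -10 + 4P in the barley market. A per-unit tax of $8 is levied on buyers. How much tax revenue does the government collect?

Pre-tax equilibrium: P* = 396/7, Q* = 1514/7.
Tax on buyers shifts demand to Qd = 584 − 6.5(P + 8) = 532 - 6.5P.
532 - 6.5P = -10 + 4P gives seller price Ps = 1084/21; buyers pay Pb = 1084/21 + 8 = 1252/21.
New quantity: Q = 584 − 6.5(1252/21) = 4126/21.
Revenue = 8 × 4126/21 = 33008/21.

Tax revenue = 33008/21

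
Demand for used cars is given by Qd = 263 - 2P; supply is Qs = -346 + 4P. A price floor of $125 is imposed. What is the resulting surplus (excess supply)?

Equilibrium price would be P* = 101.5, so the floor at 125 binds.
At P = 125: Qd = 13, Qs = 154.
Surplus = 154 − 13 = 141.

Surplus = 141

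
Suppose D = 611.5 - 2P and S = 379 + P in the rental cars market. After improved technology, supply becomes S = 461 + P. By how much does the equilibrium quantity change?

ΔQ = 164/3

Original equilibrium: P* = 77.5, Q* = 456.5.
New equilibrium: 611.5 - 2P = 461 + P, so 150.5 = 3P and P' = 301/6; Q' = 611.5 − 2(301/6) = 3067/6.
Change in quantity: 3067/6 − 456.5 = 164/3.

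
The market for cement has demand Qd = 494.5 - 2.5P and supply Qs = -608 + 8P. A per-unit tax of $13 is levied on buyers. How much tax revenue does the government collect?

Pre-tax equilibrium: P* = 105, Q* = 232.
Tax on buyers shifts demand to Qd = 494.5 − 2.5(P + 13) = 462 - 2.5P.
462 - 2.5P = -608 + 8P gives seller price Ps = 2140/21; buyers pay Pb = 2140/21 + 13 = 2413/21.
New quantity: Q = 494.5 − 2.5(2413/21) = 4352/21.
Revenue = 13 × 4352/21 = 56576/21.

Tax revenue = 56576/21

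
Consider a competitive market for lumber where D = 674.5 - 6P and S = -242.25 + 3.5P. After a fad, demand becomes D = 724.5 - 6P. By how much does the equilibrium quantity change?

ΔQ = 350/19

Original equilibrium: P* = 96.5, Q* = 95.5.
New equilibrium: 724.5 - 6P = -242.25 + 3.5P, so 966.75 = 9.5P and P' = 3867/38; Q' = 724.5 − 6(3867/38) = 4329/38.
Change in quantity: 4329/38 − 95.5 = 350/19.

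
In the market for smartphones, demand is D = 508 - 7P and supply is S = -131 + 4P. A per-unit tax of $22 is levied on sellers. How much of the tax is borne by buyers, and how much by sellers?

Pre-tax equilibrium: P* = 639/11, Q* = 1115/11.
Tax on sellers shifts supply to S = -131 + 4(P − 22) = -219 + 4P.
508 - 7P = -219 + 4P gives buyer price Pb = 727/11; sellers receive Ps = 727/11 − 22 = 485/11.
New quantity: Q = 508 − 7(727/11) = 499/11.
Buyer burden = 727/11 − 639/11 = 8; seller burden = 639/11 − 485/11 = 14.

Buyers bear $8, sellers bear $14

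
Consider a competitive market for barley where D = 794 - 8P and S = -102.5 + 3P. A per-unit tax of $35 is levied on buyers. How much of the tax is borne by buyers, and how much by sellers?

Buyers bear 105/11, sellers bear 280/11

Pre-tax equilibrium: P* = 81.5, Q* = 142.
Tax on buyers shifts demand to D = 794 − 8(P + 35) = 514 - 8P.
514 - 8P = -102.5 + 3P gives seller price Ps = 1233/22; buyers pay Pb = 1233/22 + 35 = 2003/22.
New quantity: Q = 794 − 8(2003/22) = 722/11.
Buyer burden = 2003/22 − 81.5 = 105/11; seller burden = 81.5 − 1233/22 = 280/11.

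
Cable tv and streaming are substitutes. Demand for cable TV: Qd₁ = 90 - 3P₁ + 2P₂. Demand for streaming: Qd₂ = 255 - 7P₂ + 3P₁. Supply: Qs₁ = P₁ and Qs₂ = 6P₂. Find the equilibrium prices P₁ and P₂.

P₁ = 840/23, P₂ = 645/23

Market 1: 90 - 3P₁ + 2P₂ = P₁ → 4P₁ - 2P₂ = 90.
Market 2: 13P₂ - 3P₁ = 255.
Eliminating P₂: 13×(1) + 2×(2) gives 46P₁ = 1680, so P₁ = 840/23.
Back-substitute into (2): P₂ = (255 + 3×840/23) / 13 = 645/23.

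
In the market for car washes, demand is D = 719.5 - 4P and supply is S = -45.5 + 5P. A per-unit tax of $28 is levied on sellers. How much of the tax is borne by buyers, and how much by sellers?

Buyers bear 140/9, sellers bear 112/9

Pre-tax equilibrium: P* = 85, Q* = 379.5.
Tax on sellers shifts supply to S = -45.5 + 5(P − 28) = -185.5 + 5P.
719.5 - 4P = -185.5 + 5P gives buyer price Pb = 905/9; sellers receive Ps = 905/9 − 28 = 653/9.
New quantity: Q = 719.5 − 4(905/9) = 5711/18.
Buyer burden = 905/9 − 85 = 140/9; seller burden = 85 − 653/9 = 112/9.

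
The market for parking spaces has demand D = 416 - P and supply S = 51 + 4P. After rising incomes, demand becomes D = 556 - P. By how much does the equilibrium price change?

Original equilibrium: P* = 73, Q* = 343.
New equilibrium: 556 - P = 51 + 4P, so 505 = 5P and P' = 101; Q' = 556 − 1(101) = 455.
Change in price: 101 − 73 = 28.

ΔP = 28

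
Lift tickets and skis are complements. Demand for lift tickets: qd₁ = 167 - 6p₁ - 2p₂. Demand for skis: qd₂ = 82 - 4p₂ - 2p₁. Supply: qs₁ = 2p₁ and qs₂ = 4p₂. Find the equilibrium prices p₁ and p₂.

p₁ = 293/15, p₂ = 161/30

Market 1: 167 - 6p₁ - 2p₂ = 2p₁ → 8p₁ + 2p₂ = 167.
Market 2: 8p₂ + 2p₁ = 82.
Eliminating p₂: 8×(1) − 2×(2) gives 60p₁ = 1172, so p₁ = 293/15.
Back-substitute into (2): p₂ = (82 − 2×293/15) / 8 = 161/30.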